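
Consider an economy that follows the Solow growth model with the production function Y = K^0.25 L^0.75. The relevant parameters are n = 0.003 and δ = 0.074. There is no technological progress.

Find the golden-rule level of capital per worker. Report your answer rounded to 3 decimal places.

The golden rule sets f'(k) = n + δ, i.e. α·k^(α−1) = n + δ.
So k^(1−α) = α / (n + δ) = 0.25 / 0.077 = 3.2468.
k_gold = 3.2468^(1/0.75) ≈ 4.8077

k_gold ≈ 4.808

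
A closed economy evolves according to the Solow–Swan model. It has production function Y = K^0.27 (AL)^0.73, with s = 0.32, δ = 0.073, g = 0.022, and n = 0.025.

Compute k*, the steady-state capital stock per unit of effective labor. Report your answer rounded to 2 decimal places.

At the steady state, Δk = 0, so s·k^α = (n + g + δ)·k.
Rearranging, k^(1−α) = s / (n + g + δ).
k^0.73 = 0.32 / (0.025 + 0.022 + 0.073) = 0.32 / 0.120 = 2.6667
k* = 2.6667^(1/0.73) ≈ 3.8329

k* = 3.83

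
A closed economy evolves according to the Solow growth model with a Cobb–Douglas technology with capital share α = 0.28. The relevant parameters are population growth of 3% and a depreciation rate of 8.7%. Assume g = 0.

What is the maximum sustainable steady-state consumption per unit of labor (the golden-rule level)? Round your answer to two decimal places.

At the golden rule, f'(k) = n + δ, so α·k^(α−1) = n + δ and k_gold = (α/(n + δ))^(1/(1−α)).
k_gold = (0.28/0.117)^(1/0.72) = 2.3932^1.3889 ≈ 3.3602
c_gold = f(k_gold) − (n + δ)·k_gold = 1.4040 − 0.117×3.3602 ≈ 1.0109

c_gold ≈ 1.01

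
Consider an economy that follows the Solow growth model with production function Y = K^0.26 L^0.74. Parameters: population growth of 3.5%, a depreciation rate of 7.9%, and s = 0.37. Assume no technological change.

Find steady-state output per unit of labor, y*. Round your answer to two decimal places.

y* = 1.51

In steady state, investment equals break-even investment: s·k^α = (n + δ)·k.
Dividing both sides by k: k^(1−α) = s / (n + δ).
k^0.74 = 0.37 / (0.035 + 0.079) = 0.37 / 0.114 = 3.2456
k* = 3.2456^(1/0.74) ≈ 4.9084
y* = (k*)^α = 4.9084^0.26 ≈ 1.5123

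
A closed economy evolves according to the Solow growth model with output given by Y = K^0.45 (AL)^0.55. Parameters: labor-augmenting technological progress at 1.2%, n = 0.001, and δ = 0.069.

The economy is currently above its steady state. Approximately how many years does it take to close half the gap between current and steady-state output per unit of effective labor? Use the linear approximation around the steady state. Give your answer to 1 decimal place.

Near the steady state the convergence rate is λ = (1 − α)(n + g + δ).
λ = (1 − 0.45) × 0.082 = 0.55 × 0.082 = 0.0451
Half-life = ln 2 / λ = 0.6931 / 0.0451 ≈ 15.37 years

about 15.4 years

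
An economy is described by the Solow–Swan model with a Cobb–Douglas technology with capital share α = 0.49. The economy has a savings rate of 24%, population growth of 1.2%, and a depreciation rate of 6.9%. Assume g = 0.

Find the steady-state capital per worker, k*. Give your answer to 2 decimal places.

k* = 8.41

Steady state requires s·f(k) = (n + δ)·k, i.e. s·k^α = (n + δ)·k.
Dividing both sides by k: k^(1−α) = s / (n + δ).
k^0.51 = 0.24 / (0.012 + 0.069) = 0.24 / 0.081 = 2.9630
k* = 2.9630^(1/0.51) ≈ 8.4133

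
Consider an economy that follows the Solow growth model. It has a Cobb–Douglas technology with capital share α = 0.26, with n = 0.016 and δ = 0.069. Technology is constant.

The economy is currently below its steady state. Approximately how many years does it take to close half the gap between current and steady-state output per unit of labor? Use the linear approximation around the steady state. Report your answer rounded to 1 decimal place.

about 11.0 years

Near the steady state the convergence rate is λ = (1 − α)(n + δ).
λ = (1 − 0.26) × 0.085 = 0.74 × 0.085 = 0.0629
Half-life = ln 2 / λ = 0.6931 / 0.0629 ≈ 11.02 years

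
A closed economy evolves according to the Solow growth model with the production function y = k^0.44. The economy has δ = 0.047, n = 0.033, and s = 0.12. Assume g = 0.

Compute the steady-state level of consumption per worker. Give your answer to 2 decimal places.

In steady state, investment equals break-even investment: s·k^α = (n + δ)·k.
Dividing both sides by k: k^(1−α) = s / (n + δ).
k^0.56 = 0.12 / (0.033 + 0.047) = 0.12 / 0.080 = 1.5000
k* = 1.5000^(1/0.56) ≈ 2.0628
y* = (k*)^α = 2.0628^0.44 ≈ 1.3752
c* = (1 − s)·y* = (1 − 0.12) × 1.3752 ≈ 1.2102

c* ≈ 1.21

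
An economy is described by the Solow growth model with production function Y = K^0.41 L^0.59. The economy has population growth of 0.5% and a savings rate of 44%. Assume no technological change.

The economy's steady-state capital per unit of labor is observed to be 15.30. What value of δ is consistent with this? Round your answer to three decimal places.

δ ≈ 0.083

Steady state requires s·f(k) = (n + δ)·k, i.e. s·k^α = (n + δ)·k.
So s / (n + δ) = (k*)^(1−α) = 15.30^0.59 = 5.0000.
Therefore n + δ = s / 5.0000 = 0.44 / 5.0000 = 0.0880, so δ = 0.0880 − 0.005 = 0.0830.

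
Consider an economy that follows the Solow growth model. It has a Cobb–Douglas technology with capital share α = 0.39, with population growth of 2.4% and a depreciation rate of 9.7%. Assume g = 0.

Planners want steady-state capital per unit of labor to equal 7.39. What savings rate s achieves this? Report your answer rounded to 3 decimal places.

s ≈ 0.410

At the steady state, Δk = 0, so s·k^α = (n + δ)·k.
So s / (n + δ) = (k*)^(1−α) = 7.39^0.61 = 3.3875.
Therefore s = 3.3875 × (n + δ) = 3.3875 × 0.121 = 0.4099.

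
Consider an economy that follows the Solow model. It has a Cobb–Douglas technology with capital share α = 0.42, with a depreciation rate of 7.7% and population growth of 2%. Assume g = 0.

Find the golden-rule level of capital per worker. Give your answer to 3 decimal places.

The golden rule sets f'(k) = n + δ, i.e. α·k^(α−1) = n + δ.
So k^(1−α) = α / (n + δ) = 0.42 / 0.097 = 4.3299.
k_gold = 4.3299^(1/0.58) ≈ 12.5134

k_gold ≈ 12.513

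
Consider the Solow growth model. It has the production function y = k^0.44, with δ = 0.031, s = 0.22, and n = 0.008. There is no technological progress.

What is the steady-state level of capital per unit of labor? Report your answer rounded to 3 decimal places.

Steady state requires s·f(k) = (n + δ)·k, i.e. s·k^α = (n + δ)·k.
Rearranging, k^(1−α) = s / (n + δ).
k^0.56 = 0.22 / (0.008 + 0.031) = 0.22 / 0.039 = 5.6410
k* = 5.6410^(1/0.56) ≈ 21.9638

k* ≈ 21.964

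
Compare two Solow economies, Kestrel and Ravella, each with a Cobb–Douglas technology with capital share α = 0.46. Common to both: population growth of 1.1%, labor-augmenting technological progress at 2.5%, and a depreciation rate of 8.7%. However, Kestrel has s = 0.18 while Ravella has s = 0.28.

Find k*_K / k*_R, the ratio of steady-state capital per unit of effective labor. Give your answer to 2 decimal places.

k*_K / k*_R ≈ 0.44

Steady-state k* = [s/(n + g + δ)]^(1/(1−α)), so the ratio is [ (s_K/(n + g + δ)_K) / (s_R/(n + g + δ)_R) ]^1.8519.
s_K/(n + g + δ)_K = 0.18/0.123 = 1.4634; s_R/(n + g + δ)_R = 0.28/0.123 = 2.2764.
Ratio = (1.4634/2.2764)^1.8519 = 0.6429^1.8519 ≈ 0.4413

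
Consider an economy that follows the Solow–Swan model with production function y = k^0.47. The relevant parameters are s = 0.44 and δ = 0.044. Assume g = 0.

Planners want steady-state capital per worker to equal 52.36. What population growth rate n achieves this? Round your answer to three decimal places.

n ≈ 0.010

In steady state, investment equals break-even investment: s·k^α = (n + δ)·k.
So s / (n + δ) = (k*)^(1−α) = 52.36^0.53 = 8.1484.
Therefore n + δ = s / 8.1484 = 0.44 / 8.1484 = 0.0540, so n = 0.0540 − 0.044 = 0.0100.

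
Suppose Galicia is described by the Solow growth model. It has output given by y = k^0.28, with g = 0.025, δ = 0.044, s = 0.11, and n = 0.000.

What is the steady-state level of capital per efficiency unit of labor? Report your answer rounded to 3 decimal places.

k* ≈ 1.911

In steady state, investment equals break-even investment: s·k^α = (n + g + δ)·k.
Dividing both sides by k: k^(1−α) = s / (n + g + δ).
k^0.72 = 0.11 / (0.000 + 0.025 + 0.044) = 0.11 / 0.069 = 1.5942
k* = 1.5942^(1/0.72) ≈ 1.9112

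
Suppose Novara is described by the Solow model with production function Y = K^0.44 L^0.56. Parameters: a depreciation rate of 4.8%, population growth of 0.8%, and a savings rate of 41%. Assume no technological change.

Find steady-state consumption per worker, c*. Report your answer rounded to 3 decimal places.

At the steady state, Δk = 0, so s·k^α = (n + δ)·k.
Rearranging, k^(1−α) = s / (n + δ).
k^0.56 = 0.41 / (0.008 + 0.048) = 0.41 / 0.056 = 7.3214
k* = 7.3214^(1/0.56) ≈ 34.9879
y* = (k*)^α = 34.9879^0.44 ≈ 4.7789
c* = (1 − s)·y* = (1 − 0.41) × 4.7789 ≈ 2.8196

c* ≈ 2.820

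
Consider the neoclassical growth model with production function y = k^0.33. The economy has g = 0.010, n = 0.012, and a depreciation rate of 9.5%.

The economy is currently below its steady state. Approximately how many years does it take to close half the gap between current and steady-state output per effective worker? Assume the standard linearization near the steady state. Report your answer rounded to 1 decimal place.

about 8.8 years

Near the steady state the convergence rate is λ = (1 − α)(n + g + δ).
λ = (1 − 0.33) × 0.117 = 0.67 × 0.117 = 0.07839
Half-life = ln 2 / λ = 0.6931 / 0.07839 ≈ 8.84 years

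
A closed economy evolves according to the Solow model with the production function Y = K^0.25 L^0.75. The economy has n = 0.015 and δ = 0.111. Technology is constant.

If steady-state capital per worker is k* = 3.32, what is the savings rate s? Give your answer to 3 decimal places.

s ≈ 0.310

Steady state requires s·f(k) = (n + δ)·k, i.e. s·k^α = (n + δ)·k.
So s / (n + δ) = (k*)^(1−α) = 3.32^0.75 = 2.4595.
Therefore s = 2.4595 × (n + δ) = 2.4595 × 0.126 = 0.3099.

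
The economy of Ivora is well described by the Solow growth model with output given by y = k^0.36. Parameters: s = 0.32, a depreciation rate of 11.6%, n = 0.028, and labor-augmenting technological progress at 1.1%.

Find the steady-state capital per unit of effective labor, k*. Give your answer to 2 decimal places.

k* = 3.10

At the steady state, Δk = 0, so s·k^α = (n + g + δ)·k.
Rearranging, k^(1−α) = s / (n + g + δ).
k^0.64 = 0.32 / (0.028 + 0.011 + 0.116) = 0.32 / 0.155 = 2.0645
k* = 2.0645^(1/0.64) ≈ 3.1038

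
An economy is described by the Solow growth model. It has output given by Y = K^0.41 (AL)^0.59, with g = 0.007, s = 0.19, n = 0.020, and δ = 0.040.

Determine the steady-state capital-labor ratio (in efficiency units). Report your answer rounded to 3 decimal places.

k* ≈ 5.851

In steady state, investment equals break-even investment: s·k^α = (n + g + δ)·k.
Dividing both sides by k: k^(1−α) = s / (n + g + δ).
k^0.59 = 0.19 / (0.020 + 0.007 + 0.040) = 0.19 / 0.067 = 2.8358
k* = 2.8358^(1/0.59) ≈ 5.8512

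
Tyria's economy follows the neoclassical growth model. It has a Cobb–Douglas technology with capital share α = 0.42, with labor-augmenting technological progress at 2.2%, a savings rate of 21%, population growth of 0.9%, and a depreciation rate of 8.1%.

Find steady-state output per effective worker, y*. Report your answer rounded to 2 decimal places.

y* ≈ 1.58

Steady state requires s·f(k) = (n + g + δ)·k, i.e. s·k^α = (n + g + δ)·k.
Dividing both sides by k: k^(1−α) = s / (n + g + δ).
k^0.58 = 0.21 / (0.009 + 0.022 + 0.081) = 0.21 / 0.112 = 1.8750
k* = 1.8750^(1/0.58) ≈ 2.9559
y* = (k*)^α = 2.9559^0.42 ≈ 1.5765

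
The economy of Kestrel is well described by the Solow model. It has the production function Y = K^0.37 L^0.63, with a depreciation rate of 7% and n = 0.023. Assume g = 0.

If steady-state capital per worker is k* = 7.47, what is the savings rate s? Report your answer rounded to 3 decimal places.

At the steady state, Δk = 0, so s·k^α = (n + δ)·k.
So s / (n + δ) = (k*)^(1−α) = 7.47^0.63 = 3.5497.
Therefore s = 3.5497 × (n + δ) = 3.5497 × 0.093 = 0.3301.

s ≈ 0.330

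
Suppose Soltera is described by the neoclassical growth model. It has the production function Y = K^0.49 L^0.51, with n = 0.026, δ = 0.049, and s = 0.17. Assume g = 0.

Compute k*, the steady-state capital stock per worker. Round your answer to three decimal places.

At the steady state, Δk = 0, so s·k^α = (n + δ)·k.
Dividing both sides by k: k^(1−α) = s / (n + δ).
k^0.51 = 0.17 / (0.026 + 0.049) = 0.17 / 0.075 = 2.2667
k* = 2.2667^(1/0.51) ≈ 4.9757

k* = 4.976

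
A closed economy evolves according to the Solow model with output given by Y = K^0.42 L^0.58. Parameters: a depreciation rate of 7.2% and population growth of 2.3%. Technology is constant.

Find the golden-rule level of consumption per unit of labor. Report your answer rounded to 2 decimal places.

At the golden rule, f'(k) = n + δ, so α·k^(α−1) = n + δ and k_gold = (α/(n + δ))^(1/(1−α)).
k_gold = (0.42/0.095)^(1/0.58) = 4.4211^1.7241 ≈ 12.9706
c_gold = f(k_gold) − (n + δ)·k_gold = 2.9339 − 0.095×12.9706 ≈ 1.7017

c_gold ≈ 1.70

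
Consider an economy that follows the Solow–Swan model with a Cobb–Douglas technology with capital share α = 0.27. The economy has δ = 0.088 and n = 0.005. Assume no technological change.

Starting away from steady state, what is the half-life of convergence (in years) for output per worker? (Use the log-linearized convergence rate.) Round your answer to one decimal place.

Near the steady state the convergence rate is λ = (1 − α)(n + δ).
λ = (1 − 0.27) × 0.093 = 0.73 × 0.093 = 0.06789
Half-life = ln 2 / λ = 0.6931 / 0.06789 ≈ 10.21 years

half-life ≈ 10.2 years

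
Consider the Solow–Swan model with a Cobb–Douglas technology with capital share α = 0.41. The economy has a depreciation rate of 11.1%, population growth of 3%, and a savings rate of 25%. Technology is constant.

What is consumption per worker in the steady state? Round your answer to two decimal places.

At the steady state, Δk = 0, so s·k^α = (n + δ)·k.
Rearranging, k^(1−α) = s / (n + δ).
k^0.59 = 0.25 / (0.030 + 0.111) = 0.25 / 0.141 = 1.7730
k* = 1.7730^(1/0.59) ≈ 2.6396
y* = (k*)^α = 2.6396^0.41 ≈ 1.4888
c* = (1 − s)·y* = (1 − 0.25) × 1.4888 ≈ 1.1166

c* ≈ 1.12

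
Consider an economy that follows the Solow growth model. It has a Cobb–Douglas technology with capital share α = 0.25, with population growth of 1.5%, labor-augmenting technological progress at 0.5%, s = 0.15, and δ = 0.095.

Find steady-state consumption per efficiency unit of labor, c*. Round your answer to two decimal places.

Steady state requires s·f(k) = (n + g + δ)·k, i.e. s·k^α = (n + g + δ)·k.
Dividing both sides by k: k^(1−α) = s / (n + g + δ).
k^0.75 = 0.15 / (0.015 + 0.005 + 0.095) = 0.15 / 0.115 = 1.3043
k* = 1.3043^(1/0.75) ≈ 1.4251
y* = (k*)^α = 1.4251^0.25 ≈ 1.0926
c* = (1 − s)·y* = (1 − 0.15) × 1.0926 ≈ 0.9287

c* = 0.93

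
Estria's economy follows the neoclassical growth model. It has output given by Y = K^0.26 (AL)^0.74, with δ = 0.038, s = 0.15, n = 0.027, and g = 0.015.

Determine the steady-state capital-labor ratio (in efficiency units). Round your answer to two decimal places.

In steady state, investment equals break-even investment: s·k^α = (n + g + δ)·k.
Rearranging, k^(1−α) = s / (n + g + δ).
k^0.74 = 0.15 / (0.027 + 0.015 + 0.038) = 0.15 / 0.080 = 1.8750
k* = 1.8750^(1/0.74) ≈ 2.3384

k* = 2.34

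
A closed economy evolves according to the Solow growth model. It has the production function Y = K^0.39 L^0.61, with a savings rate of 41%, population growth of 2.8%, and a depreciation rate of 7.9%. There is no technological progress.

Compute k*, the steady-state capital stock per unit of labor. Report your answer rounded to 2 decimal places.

k* ≈ 9.04

At the steady state, Δk = 0, so s·k^α = (n + δ)·k.
Rearranging, k^(1−α) = s / (n + δ).
k^0.61 = 0.41 / (0.028 + 0.079) = 0.41 / 0.107 = 3.8318
k* = 3.8318^(1/0.61) ≈ 9.0448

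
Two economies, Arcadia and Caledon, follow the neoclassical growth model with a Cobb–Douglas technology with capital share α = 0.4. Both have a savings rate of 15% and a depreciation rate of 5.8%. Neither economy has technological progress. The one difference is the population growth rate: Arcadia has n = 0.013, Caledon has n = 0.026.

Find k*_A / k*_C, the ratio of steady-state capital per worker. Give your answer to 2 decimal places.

Steady-state k* = [s/(n + δ)]^(1/(1−α)), so the ratio is [ (s_A/(n + δ)_A) / (s_C/(n + δ)_C) ]^1.6667.
s_A/(n + δ)_A = 0.15/0.071 = 2.1127; s_C/(n + δ)_C = 0.15/0.084 = 1.7857.
Ratio = (2.1127/1.7857)^1.6667 = 1.1831^1.6667 ≈ 1.3234

k*_A / k*_C ≈ 1.32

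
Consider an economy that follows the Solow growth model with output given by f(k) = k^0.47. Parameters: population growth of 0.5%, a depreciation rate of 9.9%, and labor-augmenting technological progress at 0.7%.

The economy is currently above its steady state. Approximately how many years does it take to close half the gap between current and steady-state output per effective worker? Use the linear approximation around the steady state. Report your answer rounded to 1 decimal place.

half-life ≈ 11.8 years

Near the steady state the convergence rate is λ = (1 − α)(n + g + δ).
λ = (1 − 0.47) × 0.111 = 0.53 × 0.111 = 0.05883
Half-life = ln 2 / λ = 0.6931 / 0.05883 ≈ 11.78 years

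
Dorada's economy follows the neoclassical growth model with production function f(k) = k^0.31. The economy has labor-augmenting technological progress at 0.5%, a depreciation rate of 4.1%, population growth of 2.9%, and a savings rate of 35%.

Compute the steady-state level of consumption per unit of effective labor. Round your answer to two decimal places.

c* ≈ 1.30

In steady state, investment equals break-even investment: s·k^α = (n + g + δ)·k.
Rearranging, k^(1−α) = s / (n + g + δ).
k^0.69 = 0.35 / (0.029 + 0.005 + 0.041) = 0.35 / 0.075 = 4.6667
k* = 4.6667^(1/0.69) ≈ 9.3235
y* = (k*)^α = 9.3235^0.31 ≈ 1.9979
c* = (1 − s)·y* = (1 − 0.35) × 1.9979 ≈ 1.2986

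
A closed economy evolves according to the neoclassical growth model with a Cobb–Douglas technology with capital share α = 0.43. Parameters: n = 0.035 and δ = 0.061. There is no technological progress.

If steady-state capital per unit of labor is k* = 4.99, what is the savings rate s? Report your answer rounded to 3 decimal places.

s ≈ 0.240

In steady state, investment equals break-even investment: s·k^α = (n + δ)·k.
So s / (n + δ) = (k*)^(1−α) = 4.99^0.57 = 2.4999.
Therefore s = 2.4999 × (n + δ) = 2.4999 × 0.096 = 0.2400.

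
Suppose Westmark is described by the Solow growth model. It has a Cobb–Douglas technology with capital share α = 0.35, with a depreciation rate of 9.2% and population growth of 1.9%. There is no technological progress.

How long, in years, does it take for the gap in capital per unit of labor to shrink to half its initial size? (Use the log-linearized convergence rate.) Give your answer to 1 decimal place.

half-life ≈ 9.6 years

Near the steady state the convergence rate is λ = (1 − α)(n + δ).
λ = (1 − 0.35) × 0.111 = 0.65 × 0.111 = 0.07215
Half-life = ln 2 / λ = 0.6931 / 0.07215 ≈ 9.61 years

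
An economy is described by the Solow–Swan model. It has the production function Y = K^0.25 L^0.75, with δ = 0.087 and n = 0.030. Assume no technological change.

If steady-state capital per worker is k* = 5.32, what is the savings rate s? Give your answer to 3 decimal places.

At the steady state, Δk = 0, so s·k^α = (n + δ)·k.
So s / (n + δ) = (k*)^(1−α) = 5.32^0.75 = 3.5029.
Therefore s = 3.5029 × (n + δ) = 3.5029 × 0.117 = 0.4098.

s ≈ 0.410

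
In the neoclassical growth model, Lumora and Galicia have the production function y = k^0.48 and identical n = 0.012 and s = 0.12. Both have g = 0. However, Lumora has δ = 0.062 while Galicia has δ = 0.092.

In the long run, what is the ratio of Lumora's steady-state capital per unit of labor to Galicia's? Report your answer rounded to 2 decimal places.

k*_L / k*_G ≈ 1.92

Steady-state k* = [s/(n + δ)]^(1/(1−α)), so the ratio is [ (s_L/(n + δ)_L) / (s_G/(n + δ)_G) ]^1.9231.
s_L/(n + δ)_L = 0.12/0.074 = 1.6216; s_G/(n + δ)_G = 0.12/0.104 = 1.1538.
Ratio = (1.6216/1.1538)^1.9231 = 1.4054^1.9231 ≈ 1.9241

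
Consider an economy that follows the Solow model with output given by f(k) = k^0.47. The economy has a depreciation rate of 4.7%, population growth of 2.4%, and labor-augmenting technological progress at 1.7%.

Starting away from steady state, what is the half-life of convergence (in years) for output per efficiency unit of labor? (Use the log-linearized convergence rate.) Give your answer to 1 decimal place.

Near the steady state the convergence rate is λ = (1 − α)(n + g + δ).
λ = (1 − 0.47) × 0.088 = 0.53 × 0.088 = 0.04664
Half-life = ln 2 / λ = 0.6931 / 0.04664 ≈ 14.86 years

half-life ≈ 14.9 years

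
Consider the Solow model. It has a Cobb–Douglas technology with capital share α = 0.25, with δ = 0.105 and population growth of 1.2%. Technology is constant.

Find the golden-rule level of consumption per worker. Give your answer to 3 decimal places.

At the golden rule, f'(k) = n + δ, so α·k^(α−1) = n + δ and k_gold = (α/(n + δ))^(1/(1−α)).
k_gold = (0.25/0.117)^(1/0.75) = 2.1368^1.3333 ≈ 2.7522
c_gold = f(k_gold) − (n + δ)·k_gold = 1.2880 − 0.117×2.7522 ≈ 0.9660

c_gold ≈ 0.966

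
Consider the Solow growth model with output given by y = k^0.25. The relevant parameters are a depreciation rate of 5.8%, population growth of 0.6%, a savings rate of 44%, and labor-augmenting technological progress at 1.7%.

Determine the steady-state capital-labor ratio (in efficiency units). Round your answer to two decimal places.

In steady state, investment equals break-even investment: s·k^α = (n + g + δ)·k.
Dividing both sides by k: k^(1−α) = s / (n + g + δ).
k^0.75 = 0.44 / (0.006 + 0.017 + 0.058) = 0.44 / 0.081 = 5.4321
k* = 5.4321^(1/0.75) ≈ 9.5490

k* = 9.55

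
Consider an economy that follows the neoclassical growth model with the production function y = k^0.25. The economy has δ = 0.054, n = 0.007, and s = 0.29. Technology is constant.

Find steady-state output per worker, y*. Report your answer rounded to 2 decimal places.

Steady state requires s·f(k) = (n + δ)·k, i.e. s·k^α = (n + δ)·k.
Dividing both sides by k: k^(1−α) = s / (n + δ).
k^0.75 = 0.29 / (0.007 + 0.054) = 0.29 / 0.061 = 4.7541
k* = 4.7541^(1/0.75) ≈ 7.9939
y* = (k*)^α = 7.9939^0.25 ≈ 1.6815

y* ≈ 1.68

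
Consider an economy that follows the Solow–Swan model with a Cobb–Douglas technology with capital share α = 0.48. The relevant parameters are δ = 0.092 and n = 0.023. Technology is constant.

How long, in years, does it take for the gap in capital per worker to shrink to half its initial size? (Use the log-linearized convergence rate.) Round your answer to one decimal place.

half-life ≈ 11.6 years

Near the steady state the convergence rate is λ = (1 − α)(n + δ).
λ = (1 − 0.48) × 0.115 = 0.52 × 0.115 = 0.0598
Half-life = ln 2 / λ = 0.6931 / 0.0598 ≈ 11.59 years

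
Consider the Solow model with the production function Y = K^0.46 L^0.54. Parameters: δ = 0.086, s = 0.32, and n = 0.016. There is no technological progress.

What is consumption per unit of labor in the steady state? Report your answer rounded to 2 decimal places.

In steady state, investment equals break-even investment: s·k^α = (n + δ)·k.
Rearranging, k^(1−α) = s / (n + δ).
k^0.54 = 0.32 / (0.016 + 0.086) = 0.32 / 0.102 = 3.1373
k* = 3.1373^(1/0.54) ≈ 8.3090
y* = (k*)^α = 8.3090^0.46 ≈ 2.6485
c* = (1 − s)·y* = (1 − 0.32) × 2.6485 ≈ 1.8010

c* = 1.80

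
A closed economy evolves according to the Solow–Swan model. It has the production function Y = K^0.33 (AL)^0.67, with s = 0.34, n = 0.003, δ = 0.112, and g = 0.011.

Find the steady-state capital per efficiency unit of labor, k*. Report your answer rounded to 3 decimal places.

k* = 4.400

At the steady state, Δk = 0, so s·k^α = (n + g + δ)·k.
Dividing both sides by k: k^(1−α) = s / (n + g + δ).
k^0.67 = 0.34 / (0.003 + 0.011 + 0.112) = 0.34 / 0.126 = 2.6984
k* = 2.6984^(1/0.67) ≈ 4.3999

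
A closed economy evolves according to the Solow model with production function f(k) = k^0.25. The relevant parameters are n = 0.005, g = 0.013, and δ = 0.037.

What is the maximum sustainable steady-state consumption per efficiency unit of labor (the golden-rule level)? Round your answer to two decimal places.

At the golden rule, f'(k) = n + g + δ, so α·k^(α−1) = n + g + δ and k_gold = (α/(n + g + δ))^(1/(1−α)).
k_gold = (0.25/0.055)^(1/0.75) = 4.5455^1.3333 ≈ 7.5293
c_gold = f(k_gold) − (n + g + δ)·k_gold = 1.6565 − 0.055×7.5293 ≈ 1.2424

c_gold ≈ 1.24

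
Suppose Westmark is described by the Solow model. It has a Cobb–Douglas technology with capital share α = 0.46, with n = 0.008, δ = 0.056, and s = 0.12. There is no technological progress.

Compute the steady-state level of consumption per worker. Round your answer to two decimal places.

c* ≈ 1.50

At the steady state, Δk = 0, so s·k^α = (n + δ)·k.
Dividing both sides by k: k^(1−α) = s / (n + δ).
k^0.54 = 0.12 / (0.008 + 0.056) = 0.12 / 0.064 = 1.8750
k* = 1.8750^(1/0.54) ≈ 3.2030
y* = (k*)^α = 3.2030^0.46 ≈ 1.7083
c* = (1 − s)·y* = (1 − 0.12) × 1.7083 ≈ 1.5033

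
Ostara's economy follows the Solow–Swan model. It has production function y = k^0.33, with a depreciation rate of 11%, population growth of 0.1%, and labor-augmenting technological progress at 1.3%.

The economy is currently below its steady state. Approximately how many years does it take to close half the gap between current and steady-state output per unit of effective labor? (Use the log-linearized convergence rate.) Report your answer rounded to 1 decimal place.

half-life ≈ 8.3 years

Near the steady state the convergence rate is λ = (1 − α)(n + g + δ).
λ = (1 − 0.33) × 0.124 = 0.67 × 0.124 = 0.08308
Half-life = ln 2 / λ = 0.6931 / 0.08308 ≈ 8.34 years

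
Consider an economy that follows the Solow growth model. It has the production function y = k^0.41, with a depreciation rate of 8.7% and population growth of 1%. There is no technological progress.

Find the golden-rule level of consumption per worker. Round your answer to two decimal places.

c_gold ≈ 1.61

At the golden rule, f'(k) = n + δ, so α·k^(α−1) = n + δ and k_gold = (α/(n + δ))^(1/(1−α)).
k_gold = (0.41/0.097)^(1/0.59) = 4.2268^1.6949 ≈ 11.5087
c_gold = f(k_gold) − (n + δ)·k_gold = 2.7228 − 0.097×11.5087 ≈ 1.6065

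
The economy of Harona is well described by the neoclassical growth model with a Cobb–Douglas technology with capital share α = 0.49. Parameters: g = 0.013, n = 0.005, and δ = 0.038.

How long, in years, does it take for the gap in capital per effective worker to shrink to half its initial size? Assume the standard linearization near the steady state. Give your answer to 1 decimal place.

t_½ ≈ 24.3 years

Near the steady state the convergence rate is λ = (1 − α)(n + g + δ).
λ = (1 − 0.49) × 0.056 = 0.51 × 0.056 = 0.02856
Half-life = ln 2 / λ = 0.6931 / 0.02856 ≈ 24.27 years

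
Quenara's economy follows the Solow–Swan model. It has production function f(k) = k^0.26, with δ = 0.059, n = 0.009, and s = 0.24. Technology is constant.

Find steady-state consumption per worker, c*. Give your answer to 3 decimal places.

c* = 1.184

In steady state, investment equals break-even investment: s·k^α = (n + δ)·k.
Rearranging, k^(1−α) = s / (n + δ).
k^0.74 = 0.24 / (0.009 + 0.059) = 0.24 / 0.068 = 3.5294
k* = 3.5294^(1/0.74) ≈ 5.4971
y* = (k*)^α = 5.4971^0.26 ≈ 1.5575
c* = (1 − s)·y* = (1 − 0.24) × 1.5575 ≈ 1.1837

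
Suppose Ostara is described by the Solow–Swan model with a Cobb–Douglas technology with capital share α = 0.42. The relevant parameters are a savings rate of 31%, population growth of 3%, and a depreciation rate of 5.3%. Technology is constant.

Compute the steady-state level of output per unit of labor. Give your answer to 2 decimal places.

y* ≈ 2.60

In steady state, investment equals break-even investment: s·k^α = (n + δ)·k.
Dividing both sides by k: k^(1−α) = s / (n + δ).
k^0.58 = 0.31 / (0.030 + 0.053) = 0.31 / 0.083 = 3.7349
k* = 3.7349^(1/0.58) ≈ 9.6981
y* = (k*)^α = 9.6981^0.42 ≈ 2.5966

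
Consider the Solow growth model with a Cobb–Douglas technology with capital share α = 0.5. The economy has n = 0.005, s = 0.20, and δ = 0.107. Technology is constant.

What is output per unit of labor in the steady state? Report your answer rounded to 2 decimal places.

y* = 1.79

Steady state requires s·f(k) = (n + δ)·k, i.e. s·k^α = (n + δ)·k.
Rearranging, k^(1−α) = s / (n + δ).
k^0.5 = 0.20 / (0.005 + 0.107) = 0.20 / 0.112 = 1.7857
k* = 1.7857^(1/0.5) ≈ 3.1887
y* = (k*)^α = 3.1887^0.5 ≈ 1.7857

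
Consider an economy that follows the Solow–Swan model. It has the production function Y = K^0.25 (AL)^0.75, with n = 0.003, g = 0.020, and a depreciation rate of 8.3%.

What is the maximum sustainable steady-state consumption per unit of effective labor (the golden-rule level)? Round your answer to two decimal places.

At the golden rule, f'(k) = n + g + δ, so α·k^(α−1) = n + g + δ and k_gold = (α/(n + g + δ))^(1/(1−α)).
k_gold = (0.25/0.106)^(1/0.75) = 2.3585^1.3333 ≈ 3.1393
c_gold = f(k_gold) − (n + g + δ)·k_gold = 1.3311 − 0.106×3.1393 ≈ 0.9983

c_gold ≈ 1.00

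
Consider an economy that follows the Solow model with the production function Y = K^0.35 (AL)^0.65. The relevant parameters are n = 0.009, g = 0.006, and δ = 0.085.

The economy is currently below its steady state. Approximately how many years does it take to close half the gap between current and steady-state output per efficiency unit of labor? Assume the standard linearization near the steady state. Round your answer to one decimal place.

about 10.7 years

Near the steady state the convergence rate is λ = (1 − α)(n + g + δ).
λ = (1 − 0.35) × 0.100 = 0.65 × 0.100 = 0.0650
Half-life = ln 2 / λ = 0.6931 / 0.0650 ≈ 10.66 years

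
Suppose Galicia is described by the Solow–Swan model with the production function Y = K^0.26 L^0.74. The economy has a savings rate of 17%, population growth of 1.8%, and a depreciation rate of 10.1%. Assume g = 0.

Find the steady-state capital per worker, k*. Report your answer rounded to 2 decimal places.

At the steady state, Δk = 0, so s·k^α = (n + δ)·k.
Rearranging, k^(1−α) = s / (n + δ).
k^0.74 = 0.17 / (0.018 + 0.101) = 0.17 / 0.119 = 1.4286
k* = 1.4286^(1/0.74) ≈ 1.6193

k* ≈ 1.62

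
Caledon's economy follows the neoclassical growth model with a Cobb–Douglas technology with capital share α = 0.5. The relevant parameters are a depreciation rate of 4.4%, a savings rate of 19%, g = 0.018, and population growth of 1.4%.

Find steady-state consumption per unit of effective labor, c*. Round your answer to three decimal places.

c* ≈ 2.025

In steady state, investment equals break-even investment: s·k^α = (n + g + δ)·k.
Rearranging, k^(1−α) = s / (n + g + δ).
k^0.5 = 0.19 / (0.014 + 0.018 + 0.044) = 0.19 / 0.076 = 2.5000
k* = 2.5000^(1/0.5) ≈ 6.2500
y* = (k*)^α = 6.2500^0.5 ≈ 2.5000
c* = (1 − s)·y* = (1 − 0.19) × 2.5000 ≈ 2.0250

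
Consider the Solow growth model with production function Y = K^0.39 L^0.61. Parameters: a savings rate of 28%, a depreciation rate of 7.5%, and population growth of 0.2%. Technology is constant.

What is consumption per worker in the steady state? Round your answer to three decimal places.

At the steady state, Δk = 0, so s·k^α = (n + δ)·k.
Rearranging, k^(1−α) = s / (n + δ).
k^0.61 = 0.28 / (0.002 + 0.075) = 0.28 / 0.077 = 3.6364
k* = 3.6364^(1/0.61) ≈ 8.3011
y* = (k*)^α = 8.3011^0.39 ≈ 2.2828
c* = (1 − s)·y* = (1 − 0.28) × 2.2828 ≈ 1.6436

c* = 1.644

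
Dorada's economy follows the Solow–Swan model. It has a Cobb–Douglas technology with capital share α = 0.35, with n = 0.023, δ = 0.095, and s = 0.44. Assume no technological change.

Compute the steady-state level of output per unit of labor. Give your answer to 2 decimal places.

At the steady state, Δk = 0, so s·k^α = (n + δ)·k.
Rearranging, k^(1−α) = s / (n + δ).
k^0.65 = 0.44 / (0.023 + 0.095) = 0.44 / 0.118 = 3.7288
k* = 3.7288^(1/0.65) ≈ 7.5742
y* = (k*)^α = 7.5742^0.35 ≈ 2.0313

y* ≈ 2.03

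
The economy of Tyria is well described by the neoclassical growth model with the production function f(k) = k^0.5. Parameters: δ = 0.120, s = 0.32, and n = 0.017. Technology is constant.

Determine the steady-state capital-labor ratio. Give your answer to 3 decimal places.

k* = 5.456

At the steady state, Δk = 0, so s·k^α = (n + δ)·k.
Dividing both sides by k: k^(1−α) = s / (n + δ).
k^0.5 = 0.32 / (0.017 + 0.120) = 0.32 / 0.137 = 2.3358
k* = 2.3358^(1/0.5) ≈ 5.4560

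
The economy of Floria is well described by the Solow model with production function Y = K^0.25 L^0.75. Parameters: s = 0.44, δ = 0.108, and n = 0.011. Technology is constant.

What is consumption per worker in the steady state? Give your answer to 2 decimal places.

In steady state, investment equals break-even investment: s·k^α = (n + δ)·k.
Rearranging, k^(1−α) = s / (n + δ).
k^0.75 = 0.44 / (0.011 + 0.108) = 0.44 / 0.119 = 3.6975
k* = 3.6975^(1/0.75) ≈ 5.7176
y* = (k*)^α = 5.7176^0.25 ≈ 1.5463
c* = (1 − s)·y* = (1 − 0.44) × 1.5463 ≈ 0.8659

c* ≈ 0.87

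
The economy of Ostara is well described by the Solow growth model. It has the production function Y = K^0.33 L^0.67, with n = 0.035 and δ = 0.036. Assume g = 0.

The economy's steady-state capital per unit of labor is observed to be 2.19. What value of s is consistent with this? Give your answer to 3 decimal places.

s ≈ 0.120

At the steady state, Δk = 0, so s·k^α = (n + δ)·k.
So s / (n + δ) = (k*)^(1−α) = 2.19^0.67 = 1.6908.
Therefore s = 1.6908 × (n + δ) = 1.6908 × 0.071 = 0.1200.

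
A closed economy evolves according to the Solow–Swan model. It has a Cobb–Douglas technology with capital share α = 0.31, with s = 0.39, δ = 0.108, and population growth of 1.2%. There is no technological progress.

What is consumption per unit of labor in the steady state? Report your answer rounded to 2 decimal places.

In steady state, investment equals break-even investment: s·k^α = (n + δ)·k.
Dividing both sides by k: k^(1−α) = s / (n + δ).
k^0.69 = 0.39 / (0.012 + 0.108) = 0.39 / 0.120 = 3.2500
k* = 3.2500^(1/0.69) ≈ 5.5190
y* = (k*)^α = 5.5190^0.31 ≈ 1.6982
c* = (1 − s)·y* = (1 − 0.39) × 1.6982 ≈ 1.0359

c* = 1.04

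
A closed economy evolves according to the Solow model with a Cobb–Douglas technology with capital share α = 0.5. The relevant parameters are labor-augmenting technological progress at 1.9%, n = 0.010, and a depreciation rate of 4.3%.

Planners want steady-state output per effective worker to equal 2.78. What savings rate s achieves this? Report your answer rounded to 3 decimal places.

s ≈ 0.200

At the steady state, Δk = 0, so s·k^α = (n + g + δ)·k.
Since y* = [s/(n + g + δ)]^(α/(1−α)), we have s/(n + g + δ) = (y*)^((1−α)/α) = 2.78^1 = 2.7800.
Therefore s = 2.7800 × (n + g + δ) = 2.7800 × 0.072 = 0.2002.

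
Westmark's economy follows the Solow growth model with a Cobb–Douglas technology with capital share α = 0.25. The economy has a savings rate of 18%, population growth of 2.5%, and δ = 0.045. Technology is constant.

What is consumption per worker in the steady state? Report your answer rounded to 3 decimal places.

c* ≈ 1.123

In steady state, investment equals break-even investment: s·k^α = (n + δ)·k.
Dividing both sides by k: k^(1−α) = s / (n + δ).
k^0.75 = 0.18 / (0.025 + 0.045) = 0.18 / 0.070 = 2.5714
k* = 2.5714^(1/0.75) ≈ 3.5228
y* = (k*)^α = 3.5228^0.25 ≈ 1.3700
c* = (1 − s)·y* = (1 − 0.18) × 1.3700 ≈ 1.1234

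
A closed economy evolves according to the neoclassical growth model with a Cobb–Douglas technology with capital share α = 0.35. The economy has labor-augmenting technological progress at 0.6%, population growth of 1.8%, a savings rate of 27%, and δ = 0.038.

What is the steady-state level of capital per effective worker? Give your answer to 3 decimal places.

In steady state, investment equals break-even investment: s·k^α = (n + g + δ)·k.
Dividing both sides by k: k^(1−α) = s / (n + g + δ).
k^0.65 = 0.27 / (0.018 + 0.006 + 0.038) = 0.27 / 0.062 = 4.3548
k* = 4.3548^(1/0.65) ≈ 9.6167

k* = 9.617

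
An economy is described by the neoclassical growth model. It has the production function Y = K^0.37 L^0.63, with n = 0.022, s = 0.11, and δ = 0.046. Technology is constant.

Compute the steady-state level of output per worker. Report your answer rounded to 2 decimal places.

Steady state requires s·f(k) = (n + δ)·k, i.e. s·k^α = (n + δ)·k.
Dividing both sides by k: k^(1−α) = s / (n + δ).
k^0.63 = 0.11 / (0.022 + 0.046) = 0.11 / 0.068 = 1.6176
k* = 1.6176^(1/0.63) ≈ 2.1456
y* = (k*)^α = 2.1456^0.37 ≈ 1.3264

y* ≈ 1.33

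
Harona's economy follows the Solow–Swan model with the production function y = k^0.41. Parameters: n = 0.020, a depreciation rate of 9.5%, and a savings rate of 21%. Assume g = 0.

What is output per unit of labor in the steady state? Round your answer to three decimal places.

y* = 1.520

At the steady state, Δk = 0, so s·k^α = (n + δ)·k.
Rearranging, k^(1−α) = s / (n + δ).
k^0.59 = 0.21 / (0.020 + 0.095) = 0.21 / 0.115 = 1.8261
k* = 1.8261^(1/0.59) ≈ 2.7750
y* = (k*)^α = 2.7750^0.41 ≈ 1.5196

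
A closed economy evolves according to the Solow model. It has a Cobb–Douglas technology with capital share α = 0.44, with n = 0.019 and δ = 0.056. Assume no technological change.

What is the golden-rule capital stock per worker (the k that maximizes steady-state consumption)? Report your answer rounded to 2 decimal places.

k_gold ≈ 23.56

The golden rule sets f'(k) = n + δ, i.e. α·k^(α−1) = n + δ.
So k^(1−α) = α / (n + δ) = 0.44 / 0.075 = 5.8667.
k_gold = 5.8667^(1/0.56) ≈ 23.5576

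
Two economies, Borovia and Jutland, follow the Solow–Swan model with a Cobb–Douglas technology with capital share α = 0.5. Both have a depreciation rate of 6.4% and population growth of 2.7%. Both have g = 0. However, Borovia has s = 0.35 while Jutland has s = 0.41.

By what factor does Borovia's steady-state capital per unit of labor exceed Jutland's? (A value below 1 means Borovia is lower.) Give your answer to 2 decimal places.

Steady-state k* = [s/(n + δ)]^(1/(1−α)), so the ratio is [ (s_B/(n + δ)_B) / (s_J/(n + δ)_J) ]^2.
s_B/(n + δ)_B = 0.35/0.091 = 3.8462; s_J/(n + δ)_J = 0.41/0.091 = 4.5055.
Ratio = (3.8462/4.5055)^2 = 0.8537^2 ≈ 0.7288

ratio ≈ 0.73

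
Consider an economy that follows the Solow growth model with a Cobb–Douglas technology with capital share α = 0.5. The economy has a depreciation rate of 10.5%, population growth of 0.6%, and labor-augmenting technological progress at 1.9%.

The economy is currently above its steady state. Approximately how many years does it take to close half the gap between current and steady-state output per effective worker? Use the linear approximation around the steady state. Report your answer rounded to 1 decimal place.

t_½ ≈ 10.7 years

Near the steady state the convergence rate is λ = (1 − α)(n + g + δ).
λ = (1 − 0.5) × 0.130 = 0.5 × 0.130 = 0.0650
Half-life = ln 2 / λ = 0.6931 / 0.0650 ≈ 10.66 years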